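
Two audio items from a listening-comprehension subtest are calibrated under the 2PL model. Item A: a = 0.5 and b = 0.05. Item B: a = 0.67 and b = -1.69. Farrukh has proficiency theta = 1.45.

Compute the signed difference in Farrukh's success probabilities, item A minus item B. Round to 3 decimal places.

-0.223

P(theta) = 1 / (1 + exp(−a(theta − b)))
P_A = 0.6682
P_B = 0.8913
P_A − P_B = -0.2231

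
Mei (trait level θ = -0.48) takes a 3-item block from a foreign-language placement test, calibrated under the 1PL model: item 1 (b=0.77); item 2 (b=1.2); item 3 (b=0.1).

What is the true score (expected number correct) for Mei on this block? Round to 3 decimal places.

P(θ) = 1 / (1 + exp(−(θ − b)))
P_1 = 1/(1+e^{1.2500}) = 0.2227
P_2 = 1/(1+e^{1.6800}) = 0.1571
P_3 = 1/(1+e^{0.5800}) = 0.3589
E[score] = 0.2227 + 0.1571 + 0.3589 = 0.7387

0.739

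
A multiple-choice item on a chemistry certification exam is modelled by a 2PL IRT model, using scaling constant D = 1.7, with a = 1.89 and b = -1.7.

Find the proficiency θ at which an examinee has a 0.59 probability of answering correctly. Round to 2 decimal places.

-1.59

P(θ) = 1 / (1 + exp(−D·a(θ − b)))
logit = ln(0.5900/0.4100) = 0.3640
θ = b + logit/(1.7·a) = -1.7 + 0.3640/3.2130 = -1.5867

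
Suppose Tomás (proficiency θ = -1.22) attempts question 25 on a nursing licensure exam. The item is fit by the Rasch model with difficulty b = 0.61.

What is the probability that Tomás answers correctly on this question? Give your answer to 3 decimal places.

P(θ) = 1 / (1 + exp(−(θ − b)))
Exponent: (-1.22 − 0.61) = -1.8300
1/(1 + e^{1.8300}) = 0.1382
P = 0.1382

0.138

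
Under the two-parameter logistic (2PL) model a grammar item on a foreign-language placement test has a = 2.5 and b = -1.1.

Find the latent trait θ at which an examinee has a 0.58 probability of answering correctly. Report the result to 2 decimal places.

-0.97

P(θ) = 1 / (1 + exp(−a(θ − b)))
logit = ln(0.5800/0.4200) = 0.3228
θ = b + logit/(a) = -1.1 + 0.3228/2.5000 = -0.9709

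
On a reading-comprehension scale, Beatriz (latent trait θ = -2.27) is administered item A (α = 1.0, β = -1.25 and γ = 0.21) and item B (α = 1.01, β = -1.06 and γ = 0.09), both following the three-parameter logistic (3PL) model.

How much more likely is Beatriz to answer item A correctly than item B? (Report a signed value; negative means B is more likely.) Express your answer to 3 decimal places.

P(θ) = γ + (1 − γ) · 1 / (1 + exp(−α(θ − β)))
P_A = 0.4194
P_B = 0.2971
P_A − P_B = 0.1223

0.122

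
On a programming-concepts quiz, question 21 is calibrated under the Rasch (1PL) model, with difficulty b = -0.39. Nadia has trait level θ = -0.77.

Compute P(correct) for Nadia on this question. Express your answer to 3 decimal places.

P(θ) = 1 / (1 + exp(−(θ − b)))
Exponent: (-0.77 − (-0.39)) = -0.3800
1/(1 + e^{0.3800}) = 0.4061
P = 0.4061

0.406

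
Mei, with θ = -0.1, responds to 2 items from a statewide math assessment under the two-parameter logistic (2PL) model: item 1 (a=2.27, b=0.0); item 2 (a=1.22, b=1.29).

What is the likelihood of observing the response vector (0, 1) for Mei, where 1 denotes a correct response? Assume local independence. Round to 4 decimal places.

0.0863

P(θ) = 1 / (1 + exp(−a(θ − b)))
P_1 = 1/(1+e^{0.2270}) = 0.4435
P_2 = 1/(1+e^{1.6958}) = 0.1550
L = (1−P_1) × P_2 = 0.5565 × 0.1550 = 0.08627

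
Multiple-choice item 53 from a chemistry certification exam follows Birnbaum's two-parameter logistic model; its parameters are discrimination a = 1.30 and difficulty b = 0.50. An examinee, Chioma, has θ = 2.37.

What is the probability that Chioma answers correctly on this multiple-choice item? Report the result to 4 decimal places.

P(θ) = 1 / (1 + exp(−a(θ − b)))
Exponent: 1.30 × (2.37 − 0.50) = 2.4310
1/(1 + e^{-2.4310}) = 0.9192

0.9192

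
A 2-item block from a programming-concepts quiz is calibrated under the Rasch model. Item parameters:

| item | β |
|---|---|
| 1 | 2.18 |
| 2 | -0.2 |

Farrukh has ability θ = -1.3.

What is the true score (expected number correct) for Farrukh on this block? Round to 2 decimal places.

P(θ) = 1 / (1 + exp(−(θ − β)))
P_1 = 1/(1+e^{3.4800}) = 0.0299
P_2 = 1/(1+e^{1.1000}) = 0.2497
E[score] = 0.0299 + 0.2497 = 0.2796

0.28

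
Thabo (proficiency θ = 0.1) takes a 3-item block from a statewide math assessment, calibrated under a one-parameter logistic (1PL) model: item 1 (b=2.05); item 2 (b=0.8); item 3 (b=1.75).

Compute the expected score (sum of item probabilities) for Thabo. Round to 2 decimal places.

P(θ) = 1 / (1 + exp(−(θ − b)))
P_1 = 1/(1+e^{1.9500}) = 0.1246
P_2 = 1/(1+e^{0.7000}) = 0.3318
P_3 = 1/(1+e^{1.6500}) = 0.1611
E[score] = 0.1246 + 0.3318 + 0.1611 = 0.6175

0.62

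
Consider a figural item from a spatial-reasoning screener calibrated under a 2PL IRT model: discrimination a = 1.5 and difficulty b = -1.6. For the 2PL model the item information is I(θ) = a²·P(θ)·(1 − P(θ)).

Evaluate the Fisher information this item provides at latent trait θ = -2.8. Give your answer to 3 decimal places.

0.274

P = 1/(1+e^{1.8000}) = 0.1419
P(1−P) = 0.1419 × 0.8581 = 0.1217
I = a² × P(1−P) = 1.5² × 0.1217 = 0.27389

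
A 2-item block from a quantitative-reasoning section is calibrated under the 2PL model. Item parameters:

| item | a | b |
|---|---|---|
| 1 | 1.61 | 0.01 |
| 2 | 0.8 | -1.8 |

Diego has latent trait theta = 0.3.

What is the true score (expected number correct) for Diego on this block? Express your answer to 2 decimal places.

1.46

P(theta) = 1 / (1 + exp(−a(theta − b)))
P_1 = 1/(1+e^{-0.4669}) = 0.6146
P_2 = 1/(1+e^{-1.6800}) = 0.8429
E[score] = 0.6146 + 0.8429 = 1.4576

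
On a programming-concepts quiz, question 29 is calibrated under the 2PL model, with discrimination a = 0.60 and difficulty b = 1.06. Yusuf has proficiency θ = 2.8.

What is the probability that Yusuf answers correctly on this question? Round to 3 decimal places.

0.740

P(θ) = 1 / (1 + exp(−a(θ − b)))
Exponent: 0.60 × (2.8 − 1.06) = 1.0440
1/(1 + e^{-1.0440}) = 0.7396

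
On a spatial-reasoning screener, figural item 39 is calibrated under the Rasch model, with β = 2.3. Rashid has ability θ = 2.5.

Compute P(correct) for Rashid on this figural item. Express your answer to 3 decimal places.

0.550

P(θ) = 1 / (1 + exp(−(θ − β)))
Exponent: (2.5 − 2.3) = 0.2000
1/(1 + e^{-0.2000}) = 0.5498
P = 0.5498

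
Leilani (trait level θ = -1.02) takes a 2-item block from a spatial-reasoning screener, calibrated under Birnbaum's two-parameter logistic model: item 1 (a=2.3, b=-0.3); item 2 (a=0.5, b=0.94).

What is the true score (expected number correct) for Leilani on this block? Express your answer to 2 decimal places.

P(θ) = 1 / (1 + exp(−a(θ − b)))
P_1 = 1/(1+e^{1.6560}) = 0.1603
P_2 = 1/(1+e^{0.9800}) = 0.2729
E[score] = 0.1603 + 0.2729 = 0.4332

0.43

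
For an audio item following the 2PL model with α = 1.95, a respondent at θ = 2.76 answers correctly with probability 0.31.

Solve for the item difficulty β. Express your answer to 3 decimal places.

P(θ) = 1 / (1 + exp(−α(θ − β)))
logit(0.31) = ln(0.31/0.69) = -0.8001
β = θ − logit/(α) = 2.76 − (-0.8001)/1.9500 = 3.1703

3.170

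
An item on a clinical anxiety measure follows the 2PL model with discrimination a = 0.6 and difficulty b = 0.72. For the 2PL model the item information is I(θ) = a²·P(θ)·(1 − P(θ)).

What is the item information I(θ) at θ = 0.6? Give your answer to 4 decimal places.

P = 1/(1+e^{0.0720}) = 0.4820
P(1−P) = 0.4820 × 0.5180 = 0.2497
I = a² × P(1−P) = 0.6² × 0.2497 = 0.08988

0.0899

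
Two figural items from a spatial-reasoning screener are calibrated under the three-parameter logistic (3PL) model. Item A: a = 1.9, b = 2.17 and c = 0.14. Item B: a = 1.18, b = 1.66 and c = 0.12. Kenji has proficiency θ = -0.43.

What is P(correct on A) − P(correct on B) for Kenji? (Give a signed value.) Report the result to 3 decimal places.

P(θ) = c + (1 − c) · 1 / (1 + exp(−a(θ − b)))
P_A = 0.1461
P_B = 0.1889
P_A − P_B = -0.0428

-0.043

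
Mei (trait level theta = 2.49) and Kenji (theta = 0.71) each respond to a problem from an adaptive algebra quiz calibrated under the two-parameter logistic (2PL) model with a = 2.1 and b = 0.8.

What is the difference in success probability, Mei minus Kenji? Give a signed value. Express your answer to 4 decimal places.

P(theta) = 1 / (1 + exp(−a(theta − b)))
P(Mei) = 0.9721  [exponent 3.5490]
P(Kenji) = 0.4529  [exponent -0.1890]
Difference = 0.9721 − 0.4529 = 0.5192

0.5192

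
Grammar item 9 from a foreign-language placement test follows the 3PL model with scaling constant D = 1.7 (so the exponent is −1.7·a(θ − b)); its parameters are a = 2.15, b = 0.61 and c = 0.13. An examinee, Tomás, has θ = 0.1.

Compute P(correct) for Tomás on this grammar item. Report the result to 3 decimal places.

0.247

P(θ) = c + (1 − c) · 1 / (1 + exp(−D·a(θ − b)))
Exponent: 1.7 × 2.15 × (0.1 − 0.61) = -1.8640
1/(1 + e^{1.8640}) = 0.1342
P = 0.13 + 0.87 × 0.1342 = 0.2468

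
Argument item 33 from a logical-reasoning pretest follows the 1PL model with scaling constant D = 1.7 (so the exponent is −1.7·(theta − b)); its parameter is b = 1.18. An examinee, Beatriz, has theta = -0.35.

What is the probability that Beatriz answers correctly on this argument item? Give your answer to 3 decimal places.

P(theta) = 1 / (1 + exp(−D·(theta − b)))
Exponent: 1.7 × (-0.35 − 1.18) = -2.6010
1/(1 + e^{2.6010}) = 0.0691
P = 0.0691

0.069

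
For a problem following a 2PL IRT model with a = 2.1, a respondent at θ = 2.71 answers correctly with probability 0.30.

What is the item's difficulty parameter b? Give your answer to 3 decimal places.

3.113

P(θ) = 1 / (1 + exp(−a(θ − b)))
logit(0.30) = ln(0.30/0.70) = -0.8473
b = θ − logit/(a) = 2.71 − (-0.8473)/2.1000 = 3.1135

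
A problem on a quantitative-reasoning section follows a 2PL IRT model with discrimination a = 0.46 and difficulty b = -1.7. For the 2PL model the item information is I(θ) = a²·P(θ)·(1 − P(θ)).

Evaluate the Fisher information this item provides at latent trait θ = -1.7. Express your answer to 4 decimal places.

P = 1/(1+e^{0.0000}) = 0.5000
P(1−P) = 0.5000 × 0.5000 = 0.2500
I = a² × P(1−P) = 0.46² × 0.2500 = 0.05290

0.0529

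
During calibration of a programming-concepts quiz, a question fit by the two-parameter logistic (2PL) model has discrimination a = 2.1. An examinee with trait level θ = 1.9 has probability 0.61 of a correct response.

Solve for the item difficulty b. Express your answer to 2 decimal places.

P(θ) = 1 / (1 + exp(−a(θ − b)))
logit(0.61) = ln(0.61/0.39) = 0.4473
b = θ − logit/(a) = 1.9 − 0.4473/2.1000 = 1.6870

1.69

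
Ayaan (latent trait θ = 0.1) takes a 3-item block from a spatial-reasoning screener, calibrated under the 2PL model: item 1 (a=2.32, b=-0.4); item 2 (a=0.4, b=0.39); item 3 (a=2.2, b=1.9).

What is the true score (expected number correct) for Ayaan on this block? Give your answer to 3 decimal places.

P(θ) = 1 / (1 + exp(−a(θ − b)))
P_1 = 1/(1+e^{-1.1600}) = 0.7613
P_2 = 1/(1+e^{0.1160}) = 0.4710
P_3 = 1/(1+e^{3.9600}) = 0.0187
E[score] = 0.7613 + 0.4710 + 0.0187 = 1.2511

1.251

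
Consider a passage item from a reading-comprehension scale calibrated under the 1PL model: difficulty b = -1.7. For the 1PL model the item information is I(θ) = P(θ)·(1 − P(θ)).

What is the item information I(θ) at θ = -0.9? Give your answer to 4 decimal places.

P = 1/(1+e^{-0.8000}) = 0.6900
P(1−P) = 0.6900 × 0.3100 = 0.2139
I = P(1−P) = 0.21391

0.2139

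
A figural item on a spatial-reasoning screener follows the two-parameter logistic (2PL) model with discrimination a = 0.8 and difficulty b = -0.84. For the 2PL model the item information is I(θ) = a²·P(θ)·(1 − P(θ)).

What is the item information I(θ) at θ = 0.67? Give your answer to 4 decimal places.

P = 1/(1+e^{-1.2080}) = 0.7699
P(1−P) = 0.7699 × 0.2301 = 0.1771
I = a² × P(1−P) = 0.8² × 0.1771 = 0.11336

0.1134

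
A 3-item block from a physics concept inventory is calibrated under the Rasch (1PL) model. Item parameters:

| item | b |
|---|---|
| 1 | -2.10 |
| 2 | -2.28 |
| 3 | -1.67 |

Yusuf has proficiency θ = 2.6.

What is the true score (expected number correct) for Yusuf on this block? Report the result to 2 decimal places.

2.97

P(θ) = 1 / (1 + exp(−(θ − b)))
P_1 = 1/(1+e^{-4.7000}) = 0.9910
P_2 = 1/(1+e^{-4.8800}) = 0.9925
P_3 = 1/(1+e^{-4.2700}) = 0.9862
E[score] = 0.9910 + 0.9925 + 0.9862 = 2.9697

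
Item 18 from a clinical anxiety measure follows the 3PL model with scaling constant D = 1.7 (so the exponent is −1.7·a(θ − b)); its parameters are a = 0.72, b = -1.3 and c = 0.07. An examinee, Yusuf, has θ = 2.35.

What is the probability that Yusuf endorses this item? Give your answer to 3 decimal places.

P(θ) = c + (1 − c) · 1 / (1 + exp(−D·a(θ − b)))
Exponent: 1.7 × 0.72 × (2.35 − (-1.3)) = 4.4676
1/(1 + e^{-4.4676}) = 0.9887
P = 0.07 + 0.93 × 0.9887 = 0.9894

0.989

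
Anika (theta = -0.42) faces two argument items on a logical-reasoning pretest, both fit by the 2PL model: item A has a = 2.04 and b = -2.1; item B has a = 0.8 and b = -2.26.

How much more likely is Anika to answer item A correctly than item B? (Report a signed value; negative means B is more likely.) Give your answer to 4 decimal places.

0.1552

P(theta) = 1 / (1 + exp(−a(theta − b)))
P_A = 0.9685
P_B = 0.8134
P_A − P_B = 0.1552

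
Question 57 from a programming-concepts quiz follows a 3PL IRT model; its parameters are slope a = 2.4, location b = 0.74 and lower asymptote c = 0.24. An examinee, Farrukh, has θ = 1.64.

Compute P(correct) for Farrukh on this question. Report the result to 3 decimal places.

P(θ) = c + (1 − c) · 1 / (1 + exp(−a(θ − b)))
Exponent: 2.4 × (1.64 − 0.74) = 2.1600
1/(1 + e^{-2.1600}) = 0.8966
P = 0.24 + 0.76 × 0.8966 = 0.9214

0.921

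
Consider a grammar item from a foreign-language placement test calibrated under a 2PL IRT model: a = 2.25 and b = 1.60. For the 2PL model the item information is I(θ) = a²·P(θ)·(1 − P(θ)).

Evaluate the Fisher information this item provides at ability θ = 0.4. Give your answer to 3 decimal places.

P = 1/(1+e^{2.7000}) = 0.0630
P(1−P) = 0.0630 × 0.9370 = 0.0590
I = a² × P(1−P) = 2.25² × 0.0590 = 0.29873

0.299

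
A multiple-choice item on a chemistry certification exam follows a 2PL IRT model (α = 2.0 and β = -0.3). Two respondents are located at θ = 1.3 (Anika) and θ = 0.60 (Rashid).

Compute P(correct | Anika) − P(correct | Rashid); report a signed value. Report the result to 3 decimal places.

P(θ) = 1 / (1 + exp(−α(θ − β)))
P(Anika) = 0.9608  [exponent 3.2000]
P(Rashid) = 0.8581  [exponent 1.8000]
Difference = 0.9608 − 0.8581 = 0.1027

0.103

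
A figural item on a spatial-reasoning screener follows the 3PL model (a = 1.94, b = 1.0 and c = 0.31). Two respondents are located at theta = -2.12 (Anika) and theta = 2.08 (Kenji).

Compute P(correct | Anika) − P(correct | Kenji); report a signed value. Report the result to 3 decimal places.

-0.613

P(theta) = c + (1 − c) · 1 / (1 + exp(−a(theta − b)))
P(Anika) = 0.3116  [exponent -6.0528]
P(Kenji) = 0.9244  [exponent 2.0952]
Difference = 0.3116 − 0.9244 = -0.6128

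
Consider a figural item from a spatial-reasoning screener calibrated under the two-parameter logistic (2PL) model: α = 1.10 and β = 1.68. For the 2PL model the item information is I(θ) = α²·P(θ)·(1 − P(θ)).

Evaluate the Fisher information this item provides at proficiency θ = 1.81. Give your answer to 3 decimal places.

P = 1/(1+e^{-0.1430}) = 0.5357
P(1−P) = 0.5357 × 0.4643 = 0.2487
I = α² × P(1−P) = 1.10² × 0.2487 = 0.30096

0.301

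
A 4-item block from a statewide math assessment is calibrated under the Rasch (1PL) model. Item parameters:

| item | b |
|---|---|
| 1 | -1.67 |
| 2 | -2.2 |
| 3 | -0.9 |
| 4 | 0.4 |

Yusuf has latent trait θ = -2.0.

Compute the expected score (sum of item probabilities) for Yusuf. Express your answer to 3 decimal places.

P(θ) = 1 / (1 + exp(−(θ − b)))
P_1 = 1/(1+e^{0.3300}) = 0.4182
P_2 = 1/(1+e^{-0.2000}) = 0.5498
P_3 = 1/(1+e^{1.1000}) = 0.2497
P_4 = 1/(1+e^{2.4000}) = 0.0832
E[score] = 0.4182 + 0.5498 + 0.2497 + 0.0832 = 1.3010

1.301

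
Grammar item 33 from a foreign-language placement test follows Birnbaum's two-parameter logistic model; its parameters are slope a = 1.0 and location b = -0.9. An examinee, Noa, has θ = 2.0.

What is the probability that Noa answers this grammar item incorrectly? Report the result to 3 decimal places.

P(θ) = 1 / (1 + exp(−a(θ − b)))
Exponent: 1.0 × (2.0 − (-0.9)) = 2.9000
1/(1 + e^{-2.9000}) = 0.9478
P(incorrect) = 1 − 0.9478 = 0.0522

0.052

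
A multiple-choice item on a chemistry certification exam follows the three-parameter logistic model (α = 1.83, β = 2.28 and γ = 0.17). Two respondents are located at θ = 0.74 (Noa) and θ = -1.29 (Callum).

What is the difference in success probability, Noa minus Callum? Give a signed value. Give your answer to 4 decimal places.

0.0456

P(θ) = γ + (1 − γ) · 1 / (1 + exp(−α(θ − β)))
P(Noa) = 0.2168  [exponent -2.8182]
P(Callum) = 0.1712  [exponent -6.5331]
Difference = 0.2168 − 0.1712 = 0.0456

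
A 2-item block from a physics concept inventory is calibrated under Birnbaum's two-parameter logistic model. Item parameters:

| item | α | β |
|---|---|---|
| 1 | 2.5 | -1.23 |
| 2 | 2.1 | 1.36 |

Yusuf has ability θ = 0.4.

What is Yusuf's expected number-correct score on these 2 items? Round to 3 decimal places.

1.101

P(θ) = 1 / (1 + exp(−α(θ − β)))
P_1 = 1/(1+e^{-4.0750}) = 0.9833
P_2 = 1/(1+e^{2.0160}) = 0.1175
E[score] = 0.9833 + 0.1175 = 1.1008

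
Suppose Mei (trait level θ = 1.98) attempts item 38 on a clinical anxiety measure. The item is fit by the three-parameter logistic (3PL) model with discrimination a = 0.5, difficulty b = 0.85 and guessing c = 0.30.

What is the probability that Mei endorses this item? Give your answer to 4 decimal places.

0.7463

P(θ) = c + (1 − c) · 1 / (1 + exp(−a(θ − b)))
Exponent: 0.5 × (1.98 − 0.85) = 0.5650
1/(1 + e^{-0.5650}) = 0.6376
P = 0.30 + 0.70 × 0.6376 = 0.7463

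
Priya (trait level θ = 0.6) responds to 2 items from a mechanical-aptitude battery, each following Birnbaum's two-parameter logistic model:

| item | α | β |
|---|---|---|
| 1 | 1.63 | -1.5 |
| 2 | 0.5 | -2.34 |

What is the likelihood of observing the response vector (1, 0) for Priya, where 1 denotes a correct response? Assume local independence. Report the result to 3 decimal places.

P(θ) = 1 / (1 + exp(−α(θ − β)))
P_1 = 1/(1+e^{-3.4230}) = 0.9684
P_2 = 1/(1+e^{-1.4700}) = 0.8131
L = P_1 × (1−P_2) = 0.9684 × 0.1869 = 0.18104

0.181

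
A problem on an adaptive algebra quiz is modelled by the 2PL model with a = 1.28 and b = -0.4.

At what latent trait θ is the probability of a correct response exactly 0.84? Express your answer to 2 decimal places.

0.90

P(θ) = 1 / (1 + exp(−a(θ − b)))
logit = ln(0.8400/0.1600) = 1.6582
θ = b + logit/(a) = -0.4 + 1.6582/1.2800 = 0.8955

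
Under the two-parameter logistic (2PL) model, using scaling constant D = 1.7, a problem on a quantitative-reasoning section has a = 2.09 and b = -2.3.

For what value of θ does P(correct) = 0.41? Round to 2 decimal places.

-2.40

P(θ) = 1 / (1 + exp(−D·a(θ − b)))
logit = ln(0.4100/0.5900) = -0.3640
θ = b + logit/(1.7·a) = -2.3 + (-0.3640)/3.5530 = -2.4024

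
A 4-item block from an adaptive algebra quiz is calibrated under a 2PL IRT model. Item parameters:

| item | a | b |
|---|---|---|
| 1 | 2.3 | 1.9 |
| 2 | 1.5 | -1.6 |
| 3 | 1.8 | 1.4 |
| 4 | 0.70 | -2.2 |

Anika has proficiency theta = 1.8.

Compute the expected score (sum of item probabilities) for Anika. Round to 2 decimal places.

P(theta) = 1 / (1 + exp(−a(theta − b)))
P_1 = 1/(1+e^{0.2300}) = 0.4428
P_2 = 1/(1+e^{-5.1000}) = 0.9939
P_3 = 1/(1+e^{-0.7200}) = 0.6726
P_4 = 1/(1+e^{-2.8000}) = 0.9427
E[score] = 0.4428 + 0.9939 + 0.6726 + 0.9427 = 3.0520

3.05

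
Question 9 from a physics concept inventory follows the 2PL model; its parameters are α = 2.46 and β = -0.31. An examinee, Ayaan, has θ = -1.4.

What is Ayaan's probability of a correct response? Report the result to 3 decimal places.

P(θ) = 1 / (1 + exp(−α(θ − β)))
Exponent: 2.46 × (-1.4 − (-0.31)) = -2.6814
1/(1 + e^{2.6814}) = 0.0641

0.064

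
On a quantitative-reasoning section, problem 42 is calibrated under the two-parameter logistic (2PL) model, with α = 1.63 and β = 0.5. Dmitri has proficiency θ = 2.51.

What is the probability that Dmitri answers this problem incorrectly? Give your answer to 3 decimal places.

P(θ) = 1 / (1 + exp(−α(θ − β)))
Exponent: 1.63 × (2.51 − 0.5) = 3.2763
1/(1 + e^{-3.2763}) = 0.9636
P(incorrect) = 1 − 0.9636 = 0.0364

0.036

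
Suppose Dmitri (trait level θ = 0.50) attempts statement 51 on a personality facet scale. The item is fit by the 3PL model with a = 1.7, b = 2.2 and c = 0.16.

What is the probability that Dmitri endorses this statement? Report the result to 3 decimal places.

P(θ) = c + (1 − c) · 1 / (1 + exp(−a(θ − b)))
Exponent: 1.7 × (0.50 − 2.2) = -2.8900
1/(1 + e^{2.8900}) = 0.0527
P = 0.16 + 0.84 × 0.0527 = 0.2042

0.204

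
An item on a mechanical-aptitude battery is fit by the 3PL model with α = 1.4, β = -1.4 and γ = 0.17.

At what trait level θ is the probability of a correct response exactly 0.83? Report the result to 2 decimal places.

P(θ) = γ + (1 − γ) · 1 / (1 + exp(−α(θ − β)))
Remove guessing floor: (0.83 − 0.17)/(1 − 0.17) = 0.7952
logit = ln(0.7952/0.2048) = 1.3564
θ = β + logit/(α) = -1.4 + 1.3564/1.4000 = -0.4311

-0.43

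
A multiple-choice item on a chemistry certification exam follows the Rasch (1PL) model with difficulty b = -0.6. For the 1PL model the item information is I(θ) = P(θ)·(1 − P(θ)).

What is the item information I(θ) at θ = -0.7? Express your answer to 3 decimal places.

0.249

P = 1/(1+e^{0.1000}) = 0.4750
P(1−P) = 0.4750 × 0.5250 = 0.2494
I = P(1−P) = 0.24938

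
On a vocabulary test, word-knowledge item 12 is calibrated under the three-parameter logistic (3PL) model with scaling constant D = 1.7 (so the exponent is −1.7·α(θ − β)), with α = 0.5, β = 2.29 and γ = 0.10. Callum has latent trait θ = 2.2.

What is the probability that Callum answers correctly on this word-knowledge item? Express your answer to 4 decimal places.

0.5328

P(θ) = γ + (1 − γ) · 1 / (1 + exp(−D·α(θ − β)))
Exponent: 1.7 × 0.5 × (2.2 − 2.29) = -0.0765
1/(1 + e^{0.0765}) = 0.4809
P = 0.10 + 0.90 × 0.4809 = 0.5328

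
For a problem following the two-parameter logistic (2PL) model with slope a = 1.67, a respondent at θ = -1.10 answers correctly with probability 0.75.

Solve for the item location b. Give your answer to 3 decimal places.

P(θ) = 1 / (1 + exp(−a(θ − b)))
logit(0.75) = ln(0.75/0.25) = 1.0986
b = θ − logit/(a) = -1.10 − 1.0986/1.6700 = -1.7579

-1.758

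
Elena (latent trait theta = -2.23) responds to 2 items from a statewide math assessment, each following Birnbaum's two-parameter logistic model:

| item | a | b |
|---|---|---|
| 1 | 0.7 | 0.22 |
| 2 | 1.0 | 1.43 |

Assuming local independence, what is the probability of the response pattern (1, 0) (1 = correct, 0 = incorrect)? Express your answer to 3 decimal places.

0.149

P(theta) = 1 / (1 + exp(−a(theta − b)))
P_1 = 1/(1+e^{1.7150}) = 0.1525
P_2 = 1/(1+e^{3.6600}) = 0.0251
L = P_1 × (1−P_2) = 0.1525 × 0.9749 = 0.14869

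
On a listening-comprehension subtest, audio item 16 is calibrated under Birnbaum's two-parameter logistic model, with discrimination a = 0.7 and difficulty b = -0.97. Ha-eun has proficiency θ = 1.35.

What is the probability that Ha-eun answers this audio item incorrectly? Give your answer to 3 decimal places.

0.165

P(θ) = 1 / (1 + exp(−a(θ − b)))
Exponent: 0.7 × (1.35 − (-0.97)) = 1.6240
1/(1 + e^{-1.6240}) = 0.8353
P(incorrect) = 1 − 0.8353 = 0.1647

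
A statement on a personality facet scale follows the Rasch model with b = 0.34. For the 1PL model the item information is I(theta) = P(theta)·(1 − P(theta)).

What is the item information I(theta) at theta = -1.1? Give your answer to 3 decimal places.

0.155

P = 1/(1+e^{1.4400}) = 0.1915
P(1−P) = 0.1915 × 0.8085 = 0.1549
I = P(1−P) = 0.15486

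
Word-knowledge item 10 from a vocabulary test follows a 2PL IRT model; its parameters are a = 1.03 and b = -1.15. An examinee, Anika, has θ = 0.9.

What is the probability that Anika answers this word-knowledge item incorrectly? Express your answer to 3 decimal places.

P(θ) = 1 / (1 + exp(−a(θ − b)))
Exponent: 1.03 × (0.9 − (-1.15)) = 2.1115
1/(1 + e^{-2.1115}) = 0.8920
P(incorrect) = 1 − 0.8920 = 0.1080

0.108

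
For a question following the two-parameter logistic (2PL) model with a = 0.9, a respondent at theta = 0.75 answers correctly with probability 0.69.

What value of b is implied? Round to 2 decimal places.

-0.14

P(theta) = 1 / (1 + exp(−a(theta − b)))
logit(0.69) = ln(0.69/0.31) = 0.8001
b = theta − logit/(a) = 0.75 − 0.8001/0.9000 = -0.1390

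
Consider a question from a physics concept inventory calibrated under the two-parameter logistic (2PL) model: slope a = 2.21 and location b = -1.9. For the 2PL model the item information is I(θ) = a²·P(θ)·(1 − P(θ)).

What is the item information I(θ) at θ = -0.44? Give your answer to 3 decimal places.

P = 1/(1+e^{-3.2266}) = 0.9618
P(1−P) = 0.9618 × 0.0382 = 0.0367
I = a² × P(1−P) = 2.21² × 0.0367 = 0.17934

0.179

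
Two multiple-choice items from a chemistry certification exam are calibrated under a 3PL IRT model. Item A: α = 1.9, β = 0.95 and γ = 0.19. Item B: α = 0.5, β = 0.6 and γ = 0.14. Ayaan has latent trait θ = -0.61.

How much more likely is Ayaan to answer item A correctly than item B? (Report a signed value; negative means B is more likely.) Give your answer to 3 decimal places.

P(θ) = γ + (1 − γ) · 1 / (1 + exp(−α(θ − β)))
P_A = 0.2298
P_B = 0.4438
P_A − P_B = -0.2140

-0.214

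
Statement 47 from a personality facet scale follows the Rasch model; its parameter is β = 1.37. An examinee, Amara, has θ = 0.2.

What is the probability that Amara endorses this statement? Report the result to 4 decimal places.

P(θ) = 1 / (1 + exp(−(θ − β)))
Exponent: (0.2 − 1.37) = -1.1700
1/(1 + e^{1.1700}) = 0.2369
P = 0.2369

0.2369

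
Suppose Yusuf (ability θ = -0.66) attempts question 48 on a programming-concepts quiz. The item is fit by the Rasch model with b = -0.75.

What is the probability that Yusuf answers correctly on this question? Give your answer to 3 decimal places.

P(θ) = 1 / (1 + exp(−(θ − b)))
Exponent: (-0.66 − (-0.75)) = 0.0900
1/(1 + e^{-0.0900}) = 0.5225
P = 0.5225

0.522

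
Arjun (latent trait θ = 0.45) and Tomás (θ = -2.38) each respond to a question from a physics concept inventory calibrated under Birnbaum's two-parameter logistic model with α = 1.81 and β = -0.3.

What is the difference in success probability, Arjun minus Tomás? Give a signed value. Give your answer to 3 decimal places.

P(θ) = 1 / (1 + exp(−α(θ − β)))
P(Arjun) = 0.7954  [exponent 1.3575]
P(Tomás) = 0.0226  [exponent -3.7648]
Difference = 0.7954 − 0.0226 = 0.7727

0.773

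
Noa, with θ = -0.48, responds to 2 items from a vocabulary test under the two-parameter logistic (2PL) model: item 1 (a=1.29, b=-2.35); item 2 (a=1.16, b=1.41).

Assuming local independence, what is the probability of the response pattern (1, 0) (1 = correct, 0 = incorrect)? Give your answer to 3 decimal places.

0.826

P(θ) = 1 / (1 + exp(−a(θ − b)))
P_1 = 1/(1+e^{-2.4123}) = 0.9178
P_2 = 1/(1+e^{2.1924}) = 0.1004
L = P_1 × (1−P_2) = 0.9178 × 0.8996 = 0.82559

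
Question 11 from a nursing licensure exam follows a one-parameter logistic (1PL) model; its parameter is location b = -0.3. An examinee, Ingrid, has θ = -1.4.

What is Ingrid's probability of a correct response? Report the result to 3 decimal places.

0.250

P(θ) = 1 / (1 + exp(−(θ − b)))
Exponent: (-1.4 − (-0.3)) = -1.1000
1/(1 + e^{1.1000}) = 0.2497
P = 0.2497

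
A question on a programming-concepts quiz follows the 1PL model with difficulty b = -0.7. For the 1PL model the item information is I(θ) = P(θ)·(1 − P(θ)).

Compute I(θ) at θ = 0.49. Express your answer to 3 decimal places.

P = 1/(1+e^{-1.1900}) = 0.7667
P(1−P) = 0.7667 × 0.2333 = 0.1788
I = P(1−P) = 0.17885

0.179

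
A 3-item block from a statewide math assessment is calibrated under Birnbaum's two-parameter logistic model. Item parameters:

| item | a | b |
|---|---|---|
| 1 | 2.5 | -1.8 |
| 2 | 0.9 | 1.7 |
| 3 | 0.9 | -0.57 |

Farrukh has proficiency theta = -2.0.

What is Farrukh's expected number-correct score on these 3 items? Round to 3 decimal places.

0.628

P(theta) = 1 / (1 + exp(−a(theta − b)))
P_1 = 1/(1+e^{0.5000}) = 0.3775
P_2 = 1/(1+e^{3.3300}) = 0.0346
P_3 = 1/(1+e^{1.2870}) = 0.2164
E[score] = 0.3775 + 0.0346 + 0.2164 = 0.6285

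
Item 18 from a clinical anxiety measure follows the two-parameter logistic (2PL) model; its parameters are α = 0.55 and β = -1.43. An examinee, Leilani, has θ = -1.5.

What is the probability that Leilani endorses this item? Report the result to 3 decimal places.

P(θ) = 1 / (1 + exp(−α(θ − β)))
Exponent: 0.55 × (-1.5 − (-1.43)) = -0.0385
1/(1 + e^{0.0385}) = 0.4904

0.490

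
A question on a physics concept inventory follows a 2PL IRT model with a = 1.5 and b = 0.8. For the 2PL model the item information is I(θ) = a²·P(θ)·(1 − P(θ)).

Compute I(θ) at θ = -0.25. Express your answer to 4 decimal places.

P = 1/(1+e^{1.5750}) = 0.1715
P(1−P) = 0.1715 × 0.8285 = 0.1421
I = a² × P(1−P) = 1.5² × 0.1421 = 0.31970

0.3197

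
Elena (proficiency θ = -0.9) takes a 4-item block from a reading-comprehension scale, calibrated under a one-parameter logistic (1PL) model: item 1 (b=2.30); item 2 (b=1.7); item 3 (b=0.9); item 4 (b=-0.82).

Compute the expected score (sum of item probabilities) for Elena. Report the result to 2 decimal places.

0.73

P(θ) = 1 / (1 + exp(−(θ − b)))
P_1 = 1/(1+e^{3.2000}) = 0.0392
P_2 = 1/(1+e^{2.6000}) = 0.0691
P_3 = 1/(1+e^{1.8000}) = 0.1419
P_4 = 1/(1+e^{0.0800}) = 0.4800
E[score] = 0.0392 + 0.0691 + 0.1419 + 0.4800 = 0.7302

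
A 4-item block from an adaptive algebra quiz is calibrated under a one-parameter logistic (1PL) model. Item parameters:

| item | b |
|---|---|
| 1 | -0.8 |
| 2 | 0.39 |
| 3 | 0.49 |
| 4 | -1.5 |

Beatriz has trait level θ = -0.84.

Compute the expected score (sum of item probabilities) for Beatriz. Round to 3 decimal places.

1.585

P(θ) = 1 / (1 + exp(−(θ − b)))
P_1 = 1/(1+e^{0.0400}) = 0.4900
P_2 = 1/(1+e^{1.2300}) = 0.2262
P_3 = 1/(1+e^{1.3300}) = 0.2092
P_4 = 1/(1+e^{-0.6600}) = 0.6593
E[score] = 0.4900 + 0.2262 + 0.2092 + 0.6593 = 1.5846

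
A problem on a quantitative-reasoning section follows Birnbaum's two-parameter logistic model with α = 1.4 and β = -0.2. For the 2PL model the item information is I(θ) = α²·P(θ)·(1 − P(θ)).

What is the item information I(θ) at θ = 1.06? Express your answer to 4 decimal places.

0.2448

P = 1/(1+e^{-1.7640}) = 0.8537
P(1−P) = 0.8537 × 0.1463 = 0.1249
I = α² × P(1−P) = 1.4² × 0.1249 = 0.24478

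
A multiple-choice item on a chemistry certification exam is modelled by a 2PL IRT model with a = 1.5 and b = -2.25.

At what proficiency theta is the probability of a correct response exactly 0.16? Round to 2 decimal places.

P(theta) = 1 / (1 + exp(−a(theta − b)))
logit = ln(0.1600/0.8400) = -1.6582
theta = b + logit/(a) = -2.25 + (-1.6582)/1.5000 = -3.3555

-3.36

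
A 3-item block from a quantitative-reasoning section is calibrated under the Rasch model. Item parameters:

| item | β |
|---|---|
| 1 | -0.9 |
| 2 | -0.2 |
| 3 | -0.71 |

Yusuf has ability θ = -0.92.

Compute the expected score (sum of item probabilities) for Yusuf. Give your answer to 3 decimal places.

P(θ) = 1 / (1 + exp(−(θ − β)))
P_1 = 1/(1+e^{0.0200}) = 0.4950
P_2 = 1/(1+e^{0.7200}) = 0.3274
P_3 = 1/(1+e^{0.2100}) = 0.4477
E[score] = 0.4950 + 0.3274 + 0.4477 = 1.2701

1.270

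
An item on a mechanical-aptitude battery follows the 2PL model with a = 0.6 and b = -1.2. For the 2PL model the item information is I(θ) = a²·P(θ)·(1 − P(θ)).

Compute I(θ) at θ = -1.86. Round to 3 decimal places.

P = 1/(1+e^{0.3960}) = 0.4023
P(1−P) = 0.4023 × 0.5977 = 0.2404
I = a² × P(1−P) = 0.6² × 0.2404 = 0.08656

0.087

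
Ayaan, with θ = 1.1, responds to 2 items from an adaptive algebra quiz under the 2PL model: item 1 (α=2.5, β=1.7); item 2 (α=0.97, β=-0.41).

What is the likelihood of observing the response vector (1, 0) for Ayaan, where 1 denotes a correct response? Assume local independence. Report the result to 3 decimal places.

0.034

P(θ) = 1 / (1 + exp(−α(θ − β)))
P_1 = 1/(1+e^{1.5000}) = 0.1824
P_2 = 1/(1+e^{-1.4647}) = 0.8123
L = P_1 × (1−P_2) = 0.1824 × 0.1877 = 0.03425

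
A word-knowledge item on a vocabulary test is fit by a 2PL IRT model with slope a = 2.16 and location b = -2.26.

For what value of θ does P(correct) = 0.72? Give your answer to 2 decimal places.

P(θ) = 1 / (1 + exp(−a(θ − b)))
logit = ln(0.7200/0.2800) = 0.9445
θ = b + logit/(a) = -2.26 + 0.9445/2.1600 = -1.8227

-1.82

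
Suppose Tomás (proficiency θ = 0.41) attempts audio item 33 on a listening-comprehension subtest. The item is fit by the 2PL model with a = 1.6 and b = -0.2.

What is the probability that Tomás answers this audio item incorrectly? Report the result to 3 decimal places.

P(θ) = 1 / (1 + exp(−a(θ − b)))
Exponent: 1.6 × (0.41 − (-0.2)) = 0.9760
1/(1 + e^{-0.9760}) = 0.7263
P(incorrect) = 1 − 0.7263 = 0.2737

0.274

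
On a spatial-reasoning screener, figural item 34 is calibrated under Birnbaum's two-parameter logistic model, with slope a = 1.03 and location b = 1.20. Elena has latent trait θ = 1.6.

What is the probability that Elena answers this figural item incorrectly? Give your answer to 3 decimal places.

P(θ) = 1 / (1 + exp(−a(θ − b)))
Exponent: 1.03 × (1.6 − 1.20) = 0.4120
1/(1 + e^{-0.4120}) = 0.6016
P(incorrect) = 1 − 0.6016 = 0.3984

0.398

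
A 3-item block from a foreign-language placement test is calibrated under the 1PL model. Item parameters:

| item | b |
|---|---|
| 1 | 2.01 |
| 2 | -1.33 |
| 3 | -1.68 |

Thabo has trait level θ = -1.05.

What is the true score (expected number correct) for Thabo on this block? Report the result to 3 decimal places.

P(θ) = 1 / (1 + exp(−(θ − b)))
P_1 = 1/(1+e^{3.0600}) = 0.0448
P_2 = 1/(1+e^{-0.2800}) = 0.5695
P_3 = 1/(1+e^{-0.6300}) = 0.6525
E[score] = 0.0448 + 0.5695 + 0.6525 = 1.2668

1.267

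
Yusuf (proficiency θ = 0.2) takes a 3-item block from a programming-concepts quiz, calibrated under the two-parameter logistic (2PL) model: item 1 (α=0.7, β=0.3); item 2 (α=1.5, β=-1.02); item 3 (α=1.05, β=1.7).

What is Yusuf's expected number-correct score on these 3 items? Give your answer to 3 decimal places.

1.516

P(θ) = 1 / (1 + exp(−α(θ − β)))
P_1 = 1/(1+e^{0.0700}) = 0.4825
P_2 = 1/(1+e^{-1.8300}) = 0.8618
P_3 = 1/(1+e^{1.5750}) = 0.1715
E[score] = 0.4825 + 0.8618 + 0.1715 = 1.5158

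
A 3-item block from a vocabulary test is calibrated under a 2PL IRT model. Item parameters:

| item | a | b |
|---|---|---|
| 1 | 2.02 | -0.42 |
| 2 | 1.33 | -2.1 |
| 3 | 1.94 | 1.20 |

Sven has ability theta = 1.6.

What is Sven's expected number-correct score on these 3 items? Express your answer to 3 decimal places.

2.661

P(theta) = 1 / (1 + exp(−a(theta − b)))
P_1 = 1/(1+e^{-4.0804}) = 0.9834
P_2 = 1/(1+e^{-4.9210}) = 0.9928
P_3 = 1/(1+e^{-0.7760}) = 0.6848
E[score] = 0.9834 + 0.9928 + 0.6848 = 2.6610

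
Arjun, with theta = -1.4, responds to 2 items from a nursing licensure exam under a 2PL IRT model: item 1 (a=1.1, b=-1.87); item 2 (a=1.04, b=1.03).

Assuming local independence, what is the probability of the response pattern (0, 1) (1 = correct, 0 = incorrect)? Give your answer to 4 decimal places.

0.0276

P(theta) = 1 / (1 + exp(−a(theta − b)))
P_1 = 1/(1+e^{-0.5170}) = 0.6264
P_2 = 1/(1+e^{2.5272}) = 0.0740
L = (1−P_1) × P_2 = 0.3736 × 0.0740 = 0.02763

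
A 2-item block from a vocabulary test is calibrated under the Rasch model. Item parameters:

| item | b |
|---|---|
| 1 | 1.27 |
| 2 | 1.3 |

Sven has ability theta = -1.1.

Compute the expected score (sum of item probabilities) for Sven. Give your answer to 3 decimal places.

0.169

P(theta) = 1 / (1 + exp(−(theta − b)))
P_1 = 1/(1+e^{2.3700}) = 0.0855
P_2 = 1/(1+e^{2.4000}) = 0.0832
E[score] = 0.0855 + 0.0832 = 0.1687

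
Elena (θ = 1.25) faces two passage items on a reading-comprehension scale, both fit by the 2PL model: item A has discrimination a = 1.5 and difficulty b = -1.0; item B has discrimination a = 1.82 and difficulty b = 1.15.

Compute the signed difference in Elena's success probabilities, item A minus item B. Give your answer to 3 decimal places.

0.422

P(θ) = 1 / (1 + exp(−a(θ − b)))
P_A = 0.9669
P_B = 0.5454
P_A − P_B = 0.4215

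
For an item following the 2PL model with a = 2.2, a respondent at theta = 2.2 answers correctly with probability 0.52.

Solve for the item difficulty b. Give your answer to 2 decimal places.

P(theta) = 1 / (1 + exp(−a(theta − b)))
logit(0.52) = ln(0.52/0.48) = 0.0800
b = theta − logit/(a) = 2.2 − 0.0800/2.2000 = 2.1636

2.16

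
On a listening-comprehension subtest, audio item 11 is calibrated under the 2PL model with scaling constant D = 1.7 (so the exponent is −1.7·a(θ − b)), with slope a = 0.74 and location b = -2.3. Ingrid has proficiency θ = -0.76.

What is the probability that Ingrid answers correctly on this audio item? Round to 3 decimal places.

0.874

P(θ) = 1 / (1 + exp(−D·a(θ − b)))
Exponent: 1.7 × 0.74 × (-0.76 − (-2.3)) = 1.9373
1/(1 + e^{-1.9373}) = 0.8741
P = 0.8741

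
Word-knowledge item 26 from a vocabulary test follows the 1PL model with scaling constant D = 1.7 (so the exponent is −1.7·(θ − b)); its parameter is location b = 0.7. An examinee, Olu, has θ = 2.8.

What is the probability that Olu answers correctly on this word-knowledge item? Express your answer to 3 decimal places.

0.973

P(θ) = 1 / (1 + exp(−D·(θ − b)))
Exponent: 1.7 × (2.8 − 0.7) = 3.5700
1/(1 + e^{-3.5700}) = 0.9726
P = 0.9726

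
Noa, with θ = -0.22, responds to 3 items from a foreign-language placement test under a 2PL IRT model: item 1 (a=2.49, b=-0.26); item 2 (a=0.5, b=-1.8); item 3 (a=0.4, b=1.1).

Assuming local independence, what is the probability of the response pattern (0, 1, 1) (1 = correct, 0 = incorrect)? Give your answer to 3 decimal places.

0.121

P(θ) = 1 / (1 + exp(−a(θ − b)))
P_1 = 1/(1+e^{-0.0996}) = 0.5249
P_2 = 1/(1+e^{-0.7900}) = 0.6878
P_3 = 1/(1+e^{0.5280}) = 0.3710
L = (1−P_1) × P_2 × P_3 = 0.4751 × 0.6878 × 0.3710 = 0.12124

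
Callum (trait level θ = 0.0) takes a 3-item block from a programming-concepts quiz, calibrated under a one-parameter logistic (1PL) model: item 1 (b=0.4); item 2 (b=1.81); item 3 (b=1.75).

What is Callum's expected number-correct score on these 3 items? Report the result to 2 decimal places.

0.69

P(θ) = 1 / (1 + exp(−(θ − b)))
P_1 = 1/(1+e^{0.4000}) = 0.4013
P_2 = 1/(1+e^{1.8100}) = 0.1406
P_3 = 1/(1+e^{1.7500}) = 0.1480
E[score] = 0.4013 + 0.1406 + 0.1480 = 0.6900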